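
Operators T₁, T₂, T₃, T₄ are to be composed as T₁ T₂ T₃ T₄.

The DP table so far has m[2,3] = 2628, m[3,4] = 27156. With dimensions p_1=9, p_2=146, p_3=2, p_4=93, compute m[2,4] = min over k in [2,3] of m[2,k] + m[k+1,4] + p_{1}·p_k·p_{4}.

m[2,4] = min over k∈[2,3] of m[2,k]+m[k+1,4]+p_{1}·p_k·p_{4}.
k=2: 0 + 27156 + 9·146·93 = 149358; k=3: 2628 + 0 + 9·2·93 = 4302.
Minimum: 4302 at k=3.

4302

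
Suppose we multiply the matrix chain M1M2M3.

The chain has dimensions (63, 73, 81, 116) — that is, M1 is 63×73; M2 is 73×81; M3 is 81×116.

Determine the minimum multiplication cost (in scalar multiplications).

Order (M1(M2M3)): (M2M3): 73×81 by 81×116 → 73×116, cost 73·81·116 = 685908; (M1(M2M3)): 63×73 by 73×116 → 63×116, cost 63·73·116 = 533484; cumulative 1219392. Total 1219392.
Order ((M1M2)M3): (M1M2): 63×73 by 73×81 → 63×81, cost 63·73·81 = 372519; ((M1M2)M3): 63×81 by 81×116 → 63×116, cost 63·81·116 = 591948; cumulative 964467. Total 964467.
Minimum: 964467.

964467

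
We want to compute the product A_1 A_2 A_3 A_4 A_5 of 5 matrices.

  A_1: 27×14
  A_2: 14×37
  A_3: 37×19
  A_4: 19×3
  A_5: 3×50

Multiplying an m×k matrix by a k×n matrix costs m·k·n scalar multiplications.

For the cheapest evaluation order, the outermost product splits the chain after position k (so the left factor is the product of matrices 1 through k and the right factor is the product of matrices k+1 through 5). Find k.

Adjacent pairs: A_1A_2 = 27·14·37 = 13986; A_2A_3 = 14·37·19 = 9842; A_3A_4 = 37·19·3 = 2109; A_4A_5 = 19·3·50 = 2850.
Length 3: A_1..A_3: k=1: 0+9842+27·14·19=17024; k=2: 13986+0+27·37·19=32967 → min 17024 | A_2..A_4: k=2: 0+2109+14·37·3=3663; k=3: 9842+0+14·19·3=10640 → min 3663 | A_3..A_5: k=3: 0+2850+37·19·50=38000; k=4: 2109+0+37·3·50=7659 → min 7659.
Length 4: A_1..A_4: k=1: 0+3663+27·14·3=4797; k=2: 13986+2109+27·37·3=19092; k=3: 17024+0+27·19·3=18563 → min 4797 | A_2..A_5: k=2: 0+7659+14·37·50=33559; k=3: 9842+2850+14·19·50=25992; k=4: 3663+0+14·3·50=5763 → min 5763.
Top-level splits: k=1: (A_1..A_1)·(A_2..A_5) → 0+5763+27·14·50 = 24663; k=2: (A_1..A_2)·(A_3..A_5) → 13986+7659+27·37·50 = 71595; k=3: (A_1..A_3)·(A_4..A_5) → 17024+2850+27·19·50 = 45524; k=4: (A_1..A_4)·(A_5..A_5) → 4797+0+27·3·50 = 8847.
Best split is after A_4, i.e. k = 4.

4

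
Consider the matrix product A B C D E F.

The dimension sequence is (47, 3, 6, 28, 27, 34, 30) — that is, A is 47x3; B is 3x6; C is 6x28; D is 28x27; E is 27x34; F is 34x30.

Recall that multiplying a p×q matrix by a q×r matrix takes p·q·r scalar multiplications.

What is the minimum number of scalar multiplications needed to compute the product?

12816

Adjacent pairs: AB = 47·3·6 = 846; BC = 3·6·28 = 504; CD = 6·28·27 = 4536; DE = 28·27·34 = 25704; EF = 27·34·30 = 27540.
Length 3: A..C: k=1: 0+504+47·3·28=4452; k=2: 846+0+47·6·28=8742 → min 4452 | B..D: k=2: 0+4536+3·6·27=5022; k=3: 504+0+3·28·27=2772 → min 2772 | C..E: k=3: 0+25704+6·28·34=31416; k=4: 4536+0+6·27·34=10044 → min 10044 | D..F: k=4: 0+27540+28·27·30=50220; k=5: 25704+0+28·34·30=54264 → min 50220.
Length 4: A..D: k=1: 0+2772+47·3·27=6579; k=2: 846+4536+47·6·27=12996; k=3: 4452+0+47·28·27=39984 → min 6579 | B..E: k=2: 0+10044+3·6·34=10656; k=3: 504+25704+3·28·34=29064; k=4: 2772+0+3·27·34=5526 → min 5526 | C..F: k=3: 0+50220+6·28·30=55260; k=4: 4536+27540+6·27·30=36936; k=5: 10044+0+6·34·30=16164 → min 16164.
Length 5: A..E: k=1: 0+5526+47·3·34=10320; k=2: 846+10044+47·6·34=20478; k=3: 4452+25704+47·28·34=74900; k=4: 6579+0+47·27·34=49725 → min 10320 | B..F: k=2: 0+16164+3·6·30=16704; k=3: 504+50220+3·28·30=53244; k=4: 2772+27540+3·27·30=32742; k=5: 5526+0+3·34·30=8586 → min 8586.
Length 6: A..F: k=1: 0+8586+47·3·30=12816; k=2: 846+16164+47·6·30=25470; k=3: 4452+50220+47·28·30=94152; k=4: 6579+27540+47·27·30=72189; k=5: 10320+0+47·34·30=58260 → min 12816.
Optimal order: (A ((((B C) D) E) F)) with cost 12816.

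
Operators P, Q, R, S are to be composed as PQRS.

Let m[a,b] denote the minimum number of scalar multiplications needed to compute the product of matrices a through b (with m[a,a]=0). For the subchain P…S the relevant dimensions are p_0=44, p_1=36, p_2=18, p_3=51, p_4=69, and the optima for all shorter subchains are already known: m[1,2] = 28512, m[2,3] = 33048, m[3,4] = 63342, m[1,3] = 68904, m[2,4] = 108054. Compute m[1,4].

146502

m[1,4] = min over k∈[1,3] of m[1,k]+m[k+1,4]+p_{0}·p_k·p_{4}.
k=1: 0 + 108054 + 44·36·69 = 217350; k=2: 28512 + 63342 + 44·18·69 = 146502; k=3: 68904 + 0 + 44·51·69 = 223740.
Minimum: 146502 at k=2.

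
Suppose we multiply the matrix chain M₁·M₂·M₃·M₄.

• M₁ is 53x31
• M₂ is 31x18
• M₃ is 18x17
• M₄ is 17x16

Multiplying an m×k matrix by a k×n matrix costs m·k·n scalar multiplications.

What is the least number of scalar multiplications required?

40112

Adjacent pairs: M₁M₂ = 53·31·18 = 29574; M₂M₃ = 31·18·17 = 9486; M₃M₄ = 18·17·16 = 4896.
Length 3: M₁..M₃: k=1: 0+9486+53·31·17=37417; k=2: 29574+0+53·18·17=45792 → min 37417 | M₂..M₄: k=2: 0+4896+31·18·16=13824; k=3: 9486+0+31·17·16=17918 → min 13824.
Length 4: M₁..M₄: k=1: 0+13824+53·31·16=40112; k=2: 29574+4896+53·18·16=49734; k=3: 37417+0+53·17·16=51833 → min 40112.
Optimal order: (M₁·(M₂·(M₃·M₄))) with cost 40112.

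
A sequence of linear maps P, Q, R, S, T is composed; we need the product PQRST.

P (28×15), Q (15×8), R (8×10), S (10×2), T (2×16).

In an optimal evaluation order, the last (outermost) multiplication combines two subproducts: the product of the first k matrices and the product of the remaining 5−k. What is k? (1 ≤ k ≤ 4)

Adjacent pairs: PQ = 28·15·8 = 3360; QR = 15·8·10 = 1200; RS = 8·10·2 = 160; ST = 10·2·16 = 320.
Length 3: P..R: k=1: 0+1200+28·15·10=5400; k=2: 3360+0+28·8·10=5600 → min 5400 | Q..S: k=2: 0+160+15·8·2=400; k=3: 1200+0+15·10·2=1500 → min 400 | R..T: k=3: 0+320+8·10·16=1600; k=4: 160+0+8·2·16=416 → min 416.
Length 4: P..S: k=1: 0+400+28·15·2=1240; k=2: 3360+160+28·8·2=3968; k=3: 5400+0+28·10·2=5960 → min 1240 | Q..T: k=2: 0+416+15·8·16=2336; k=3: 1200+320+15·10·16=3920; k=4: 400+0+15·2·16=880 → min 880.
Top-level splits: k=1: (P..P)·(Q..T) → 0+880+28·15·16 = 7600; k=2: (P..Q)·(R..T) → 3360+416+28·8·16 = 7360; k=3: (P..R)·(S..T) → 5400+320+28·10·16 = 10200; k=4: (P..S)·(T..T) → 1240+0+28·2·16 = 2136.
Best split is after S, i.e. k = 4.

4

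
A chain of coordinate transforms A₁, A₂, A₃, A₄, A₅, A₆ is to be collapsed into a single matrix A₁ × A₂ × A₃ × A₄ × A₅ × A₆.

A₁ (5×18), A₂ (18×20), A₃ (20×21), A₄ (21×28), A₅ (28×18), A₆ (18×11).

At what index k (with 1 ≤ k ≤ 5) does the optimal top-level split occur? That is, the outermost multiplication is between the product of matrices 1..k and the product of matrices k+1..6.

5

Adjacent pairs: A₁A₂ = 5·18·20 = 1800; A₂A₃ = 18·20·21 = 7560; A₃A₄ = 20·21·28 = 11760; A₄A₅ = 21·28·18 = 10584; A₅A₆ = 28·18·11 = 5544.
Length 3: A₁..A₃: k=1: 0+7560+5·18·21=9450; k=2: 1800+0+5·20·21=3900 → min 3900 | A₂..A₄: k=2: 0+11760+18·20·28=21840; k=3: 7560+0+18·21·28=18144 → min 18144 | A₃..A₅: k=3: 0+10584+20·21·18=18144; k=4: 11760+0+20·28·18=21840 → min 18144 | A₄..A₆: k=4: 0+5544+21·28·11=12012; k=5: 10584+0+21·18·11=14742 → min 12012.
Length 4: A₁..A₄: k=1: 0+18144+5·18·28=20664; k=2: 1800+11760+5·20·28=16360; k=3: 3900+0+5·21·28=6840 → min 6840 | A₂..A₅: k=2: 0+18144+18·20·18=24624; k=3: 7560+10584+18·21·18=24948; k=4: 18144+0+18·28·18=27216 → min 24624 | A₃..A₆: k=3: 0+12012+20·21·11=16632; k=4: 11760+5544+20·28·11=23464; k=5: 18144+0+20·18·11=22104 → min 16632.
Length 5: A₁..A₅: k=1: 0+24624+5·18·18=26244; k=2: 1800+18144+5·20·18=21744; k=3: 3900+10584+5·21·18=16374; k=4: 6840+0+5·28·18=9360 → min 9360 | A₂..A₆: k=2: 0+16632+18·20·11=20592; k=3: 7560+12012+18·21·11=23730; k=4: 18144+5544+18·28·11=29232; k=5: 24624+0+18·18·11=28188 → min 20592.
Top-level splits: k=1: (A₁..A₁)·(A₂..A₆) → 0+20592+5·18·11 = 21582; k=2: (A₁..A₂)·(A₃..A₆) → 1800+16632+5·20·11 = 19532; k=3: (A₁..A₃)·(A₄..A₆) → 3900+12012+5·21·11 = 17067; k=4: (A₁..A₄)·(A₅..A₆) → 6840+5544+5·28·11 = 13924; k=5: (A₁..A₅)·(A₆..A₆) → 9360+0+5·18·11 = 10350.
Best split is after A₅, i.e. k = 5.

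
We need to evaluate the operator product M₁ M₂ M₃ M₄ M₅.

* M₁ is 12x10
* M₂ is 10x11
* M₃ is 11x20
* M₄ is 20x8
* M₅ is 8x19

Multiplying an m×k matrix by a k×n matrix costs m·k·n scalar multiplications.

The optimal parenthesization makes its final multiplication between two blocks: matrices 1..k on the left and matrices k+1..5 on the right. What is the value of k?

4

Adjacent pairs: M₁M₂ = 12·10·11 = 1320; M₂M₃ = 10·11·20 = 2200; M₃M₄ = 11·20·8 = 1760; M₄M₅ = 20·8·19 = 3040.
Length 3: M₁..M₃: k=1: 0+2200+12·10·20=4600; k=2: 1320+0+12·11·20=3960 → min 3960 | M₂..M₄: k=2: 0+1760+10·11·8=2640; k=3: 2200+0+10·20·8=3800 → min 2640 | M₃..M₅: k=3: 0+3040+11·20·19=7220; k=4: 1760+0+11·8·19=3432 → min 3432.
Length 4: M₁..M₄: k=1: 0+2640+12·10·8=3600; k=2: 1320+1760+12·11·8=4136; k=3: 3960+0+12·20·8=5880 → min 3600 | M₂..M₅: k=2: 0+3432+10·11·19=5522; k=3: 2200+3040+10·20·19=9040; k=4: 2640+0+10·8·19=4160 → min 4160.
Top-level splits: k=1: (M₁..M₁)·(M₂..M₅) → 0+4160+12·10·19 = 6440; k=2: (M₁..M₂)·(M₃..M₅) → 1320+3432+12·11·19 = 7260; k=3: (M₁..M₃)·(M₄..M₅) → 3960+3040+12·20·19 = 11560; k=4: (M₁..M₄)·(M₅..M₅) → 3600+0+12·8·19 = 5424.
Best split is after M₄, i.e. k = 4.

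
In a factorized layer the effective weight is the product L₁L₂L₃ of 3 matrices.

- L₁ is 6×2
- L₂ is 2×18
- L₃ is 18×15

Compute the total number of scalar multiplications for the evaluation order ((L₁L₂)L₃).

1836

(L₁L₂): 6×2 by 2×18 → 6×18, cost 6·2·18 = 216
((L₁L₂)L₃): 6×18 by 18×15 → 6×15, cost 6·18·15 = 1620; cumulative 1836
Total: 1836 scalar multiplications.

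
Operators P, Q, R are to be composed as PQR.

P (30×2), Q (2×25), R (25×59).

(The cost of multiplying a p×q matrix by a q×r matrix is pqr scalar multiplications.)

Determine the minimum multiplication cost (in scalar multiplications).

Order (P(QR)): (QR): 2×25 by 25×59 → 2×59, cost 2·25·59 = 2950; (P(QR)): 30×2 by 2×59 → 30×59, cost 30·2·59 = 3540; cumulative 6490. Total 6490.
Order ((PQ)R): (PQ): 30×2 by 2×25 → 30×25, cost 30·2·25 = 1500; ((PQ)R): 30×25 by 25×59 → 30×59, cost 30·25·59 = 44250; cumulative 45750. Total 45750.
Minimum: 6490.

6490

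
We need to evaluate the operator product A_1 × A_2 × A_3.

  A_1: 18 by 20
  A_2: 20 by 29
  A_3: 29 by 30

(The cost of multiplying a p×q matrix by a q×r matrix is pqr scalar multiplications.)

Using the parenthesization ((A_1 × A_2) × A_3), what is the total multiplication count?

(A_1 × A_2): 18×20 by 20×29 → 18×29, cost 18·20·29 = 10440
((A_1 × A_2) × A_3): 18×29 by 29×30 → 18×30, cost 18·29·30 = 15660; cumulative 26100
Total: 26100 scalar multiplications.

26100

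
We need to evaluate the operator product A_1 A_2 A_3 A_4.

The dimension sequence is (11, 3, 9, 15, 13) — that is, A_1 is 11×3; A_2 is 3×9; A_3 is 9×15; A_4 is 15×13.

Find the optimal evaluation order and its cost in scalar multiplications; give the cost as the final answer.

1419

Adjacent pairs: A_1A_2 = 11·3·9 = 297; A_2A_3 = 3·9·15 = 405; A_3A_4 = 9·15·13 = 1755.
Length 3: A_1..A_3: k=1: 0+405+11·3·15=900; k=2: 297+0+11·9·15=1782 → min 900 | A_2..A_4: k=2: 0+1755+3·9·13=2106; k=3: 405+0+3·15·13=990 → min 990.
Length 4: A_1..A_4: k=1: 0+990+11·3·13=1419; k=2: 297+1755+11·9·13=3339; k=3: 900+0+11·15·13=3045 → min 1419.
Optimal parenthesization: (A_1 ((A_2 A_3) A_4)) with cost 1419.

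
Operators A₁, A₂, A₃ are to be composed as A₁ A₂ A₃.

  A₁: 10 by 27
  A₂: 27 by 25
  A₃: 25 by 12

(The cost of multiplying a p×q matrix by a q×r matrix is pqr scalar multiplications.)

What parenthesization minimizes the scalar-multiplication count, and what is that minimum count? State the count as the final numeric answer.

(A₁ (A₂ A₃)): cost 11340.
((A₁ A₂) A₃): cost 9750.
Optimal: ((A₁ A₂) A₃) with cost 9750.

9750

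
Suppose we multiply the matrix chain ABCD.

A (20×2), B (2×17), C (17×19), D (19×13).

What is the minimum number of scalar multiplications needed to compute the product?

1660

Adjacent pairs: AB = 20·2·17 = 680; BC = 2·17·19 = 646; CD = 17·19·13 = 4199.
Length 3: A..C: k=1: 0+646+20·2·19=1406; k=2: 680+0+20·17·19=7140 → min 1406 | B..D: k=2: 0+4199+2·17·13=4641; k=3: 646+0+2·19·13=1140 → min 1140.
Length 4: A..D: k=1: 0+1140+20·2·13=1660; k=2: 680+4199+20·17·13=9299; k=3: 1406+0+20·19·13=6346 → min 1660.
Optimal order: (A((BC)D)) with cost 1660.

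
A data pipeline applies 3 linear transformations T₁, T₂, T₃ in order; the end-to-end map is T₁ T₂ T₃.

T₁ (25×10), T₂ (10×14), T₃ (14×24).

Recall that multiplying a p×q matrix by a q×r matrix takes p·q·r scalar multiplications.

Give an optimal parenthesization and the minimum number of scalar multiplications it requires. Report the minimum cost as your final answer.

(T₁ (T₂ T₃)): cost 9360.
((T₁ T₂) T₃): cost 11900.
Optimal: (T₁ (T₂ T₃)) with cost 9360.

9360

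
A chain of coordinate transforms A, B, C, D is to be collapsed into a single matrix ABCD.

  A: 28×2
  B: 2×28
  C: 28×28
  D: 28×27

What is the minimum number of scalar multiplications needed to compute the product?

Adjacent pairs: AB = 28·2·28 = 1568; BC = 2·28·28 = 1568; CD = 28·28·27 = 21168.
Length 3: A..C: k=1: 0+1568+28·2·28=3136; k=2: 1568+0+28·28·28=23520 → min 3136 | B..D: k=2: 0+21168+2·28·27=22680; k=3: 1568+0+2·28·27=3080 → min 3080.
Length 4: A..D: k=1: 0+3080+28·2·27=4592; k=2: 1568+21168+28·28·27=43904; k=3: 3136+0+28·28·27=24304 → min 4592.
Optimal order: (A((BC)D)) with cost 4592.

4592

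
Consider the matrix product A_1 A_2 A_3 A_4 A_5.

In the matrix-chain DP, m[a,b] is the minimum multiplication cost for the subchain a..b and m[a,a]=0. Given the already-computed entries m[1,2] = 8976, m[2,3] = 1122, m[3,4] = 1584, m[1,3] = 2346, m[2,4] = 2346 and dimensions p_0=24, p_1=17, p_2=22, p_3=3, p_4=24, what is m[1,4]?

4074

m[1,4] = min over k∈[1,3] of m[1,k]+m[k+1,4]+p_{0}·p_k·p_{4}.
k=1: 0 + 2346 + 24·17·24 = 12138; k=2: 8976 + 1584 + 24·22·24 = 23232; k=3: 2346 + 0 + 24·3·24 = 4074.
Minimum: 4074 at k=3.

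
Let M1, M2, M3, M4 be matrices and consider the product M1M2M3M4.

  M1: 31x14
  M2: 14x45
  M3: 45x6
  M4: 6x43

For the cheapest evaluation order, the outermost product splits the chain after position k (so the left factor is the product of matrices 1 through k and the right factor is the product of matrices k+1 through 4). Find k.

3

Adjacent pairs: M1M2 = 31·14·45 = 19530; M2M3 = 14·45·6 = 3780; M3M4 = 45·6·43 = 11610.
Length 3: M1..M3: k=1: 0+3780+31·14·6=6384; k=2: 19530+0+31·45·6=27900 → min 6384 | M2..M4: k=2: 0+11610+14·45·43=38700; k=3: 3780+0+14·6·43=7392 → min 7392.
Top-level splits: k=1: (M1..M1)·(M2..M4) → 0+7392+31·14·43 = 26054; k=2: (M1..M2)·(M3..M4) → 19530+11610+31·45·43 = 91125; k=3: (M1..M3)·(M4..M4) → 6384+0+31·6·43 = 14382.
Best split is after M3, i.e. k = 3.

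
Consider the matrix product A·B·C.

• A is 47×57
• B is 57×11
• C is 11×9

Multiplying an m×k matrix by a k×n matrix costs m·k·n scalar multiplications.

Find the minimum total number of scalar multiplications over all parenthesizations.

Order (A·(B·C)): (B·C): 57×11 by 11×9 → 57×9, cost 57·11·9 = 5643; (A·(B·C)): 47×57 by 57×9 → 47×9, cost 47·57·9 = 24111; cumulative 29754. Total 29754.
Order ((A·B)·C): (A·B): 47×57 by 57×11 → 47×11, cost 47·57·11 = 29469; ((A·B)·C): 47×11 by 11×9 → 47×9, cost 47·11·9 = 4653; cumulative 34122. Total 34122.
Minimum: 29754.

29754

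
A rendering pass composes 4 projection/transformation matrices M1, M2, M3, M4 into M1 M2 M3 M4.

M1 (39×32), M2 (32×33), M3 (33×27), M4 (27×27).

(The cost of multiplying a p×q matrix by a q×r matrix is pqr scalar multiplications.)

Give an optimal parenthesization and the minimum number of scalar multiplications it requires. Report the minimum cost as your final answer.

85536

Adjacent pairs: M1M2 = 39·32·33 = 41184; M2M3 = 32·33·27 = 28512; M3M4 = 33·27·27 = 24057.
Length 3: M1..M3: k=1: 0+28512+39·32·27=62208; k=2: 41184+0+39·33·27=75933 → min 62208 | M2..M4: k=2: 0+24057+32·33·27=52569; k=3: 28512+0+32·27·27=51840 → min 51840.
Length 4: M1..M4: k=1: 0+51840+39·32·27=85536; k=2: 41184+24057+39·33·27=99990; k=3: 62208+0+39·27·27=90639 → min 85536.
Optimal parenthesization: (M1 ((M2 M3) M4)) with cost 85536.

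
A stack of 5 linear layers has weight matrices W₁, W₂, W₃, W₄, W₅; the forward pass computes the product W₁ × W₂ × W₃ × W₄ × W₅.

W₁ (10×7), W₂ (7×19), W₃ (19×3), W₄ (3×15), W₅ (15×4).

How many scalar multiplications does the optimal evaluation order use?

Adjacent pairs: W₁W₂ = 10·7·19 = 1330; W₂W₃ = 7·19·3 = 399; W₃W₄ = 19·3·15 = 855; W₄W₅ = 3·15·4 = 180.
Length 3: W₁..W₃: k=1: 0+399+10·7·3=609; k=2: 1330+0+10·19·3=1900 → min 609 | W₂..W₄: k=2: 0+855+7·19·15=2850; k=3: 399+0+7·3·15=714 → min 714 | W₃..W₅: k=3: 0+180+19·3·4=408; k=4: 855+0+19·15·4=1995 → min 408.
Length 4: W₁..W₄: k=1: 0+714+10·7·15=1764; k=2: 1330+855+10·19·15=5035; k=3: 609+0+10·3·15=1059 → min 1059 | W₂..W₅: k=2: 0+408+7·19·4=940; k=3: 399+180+7·3·4=663; k=4: 714+0+7·15·4=1134 → min 663.
Length 5: W₁..W₅: k=1: 0+663+10·7·4=943; k=2: 1330+408+10·19·4=2498; k=3: 609+180+10·3·4=909; k=4: 1059+0+10·15·4=1659 → min 909.
Optimal order: ((W₁ × (W₂ × W₃)) × (W₄ × W₅)) with cost 909.

909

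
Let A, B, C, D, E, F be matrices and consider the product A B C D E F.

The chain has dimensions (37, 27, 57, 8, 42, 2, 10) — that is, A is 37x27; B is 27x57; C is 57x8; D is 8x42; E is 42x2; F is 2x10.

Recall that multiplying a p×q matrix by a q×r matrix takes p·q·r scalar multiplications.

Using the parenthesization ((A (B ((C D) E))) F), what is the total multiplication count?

29756

(C D): 57×8 by 8×42 → 57×42, cost 57·8·42 = 19152
((C D) E): 57×42 by 42×2 → 57×2, cost 57·42·2 = 4788; cumulative 23940
(B ((C D) E)): 27×57 by 57×2 → 27×2, cost 27·57·2 = 3078; cumulative 27018
(A (B ((C D) E))): 37×27 by 27×2 → 37×2, cost 37·27·2 = 1998; cumulative 29016
((A (B ((C D) E))) F): 37×2 by 2×10 → 37×10, cost 37·2·10 = 740; cumulative 29756
Total: 29756 scalar multiplications.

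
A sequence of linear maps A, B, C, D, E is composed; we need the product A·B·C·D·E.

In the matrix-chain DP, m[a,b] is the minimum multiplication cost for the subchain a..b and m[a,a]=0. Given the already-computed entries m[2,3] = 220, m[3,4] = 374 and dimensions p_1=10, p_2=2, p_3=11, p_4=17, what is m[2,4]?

m[2,4] = min over k∈[2,3] of m[2,k]+m[k+1,4]+p_{1}·p_k·p_{4}.
k=2: 0 + 374 + 10·2·17 = 714; k=3: 220 + 0 + 10·11·17 = 2090.
Minimum: 714 at k=2.

714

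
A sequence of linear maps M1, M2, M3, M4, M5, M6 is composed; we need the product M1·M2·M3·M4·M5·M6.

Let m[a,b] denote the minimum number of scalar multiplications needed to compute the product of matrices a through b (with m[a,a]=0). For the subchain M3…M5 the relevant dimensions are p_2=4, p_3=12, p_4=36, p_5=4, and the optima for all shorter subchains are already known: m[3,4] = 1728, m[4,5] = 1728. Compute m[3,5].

1920

m[3,5] = min over k∈[3,4] of m[3,k]+m[k+1,5]+p_{2}·p_k·p_{5}.
k=3: 0 + 1728 + 4·12·4 = 1920; k=4: 1728 + 0 + 4·36·4 = 2304.
Minimum: 1920 at k=3.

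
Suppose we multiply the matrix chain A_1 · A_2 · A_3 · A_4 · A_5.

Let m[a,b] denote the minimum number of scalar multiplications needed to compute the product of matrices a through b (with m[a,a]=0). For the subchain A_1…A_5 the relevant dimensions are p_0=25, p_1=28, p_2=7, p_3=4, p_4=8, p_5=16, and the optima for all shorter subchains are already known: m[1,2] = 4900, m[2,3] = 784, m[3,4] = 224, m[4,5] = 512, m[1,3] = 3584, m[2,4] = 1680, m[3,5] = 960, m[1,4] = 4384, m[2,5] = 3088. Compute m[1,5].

5696

m[1,5] = min over k∈[1,4] of m[1,k]+m[k+1,5]+p_{0}·p_k·p_{5}.
k=1: 0 + 3088 + 25·28·16 = 14288; k=2: 4900 + 960 + 25·7·16 = 8660; k=3: 3584 + 512 + 25·4·16 = 5696; k=4: 4384 + 0 + 25·8·16 = 7584.
Minimum: 5696 at k=3.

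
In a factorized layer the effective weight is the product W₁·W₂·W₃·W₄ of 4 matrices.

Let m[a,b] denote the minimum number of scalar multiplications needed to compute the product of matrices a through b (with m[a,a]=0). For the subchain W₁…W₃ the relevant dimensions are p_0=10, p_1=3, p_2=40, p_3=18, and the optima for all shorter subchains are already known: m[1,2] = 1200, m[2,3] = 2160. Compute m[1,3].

m[1,3] = min over k∈[1,2] of m[1,k]+m[k+1,3]+p_{0}·p_k·p_{3}.
k=1: 0 + 2160 + 10·3·18 = 2700; k=2: 1200 + 0 + 10·40·18 = 8400.
Minimum: 2700 at k=1.

2700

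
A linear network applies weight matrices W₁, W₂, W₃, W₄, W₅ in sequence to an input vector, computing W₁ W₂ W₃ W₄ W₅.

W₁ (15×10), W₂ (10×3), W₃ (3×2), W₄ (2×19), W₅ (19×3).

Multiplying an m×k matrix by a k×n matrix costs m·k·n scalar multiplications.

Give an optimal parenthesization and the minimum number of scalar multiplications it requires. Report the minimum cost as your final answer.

Adjacent pairs: W₁W₂ = 15·10·3 = 450; W₂W₃ = 10·3·2 = 60; W₃W₄ = 3·2·19 = 114; W₄W₅ = 2·19·3 = 114.
Length 3: W₁..W₃: k=1: 0+60+15·10·2=360; k=2: 450+0+15·3·2=540 → min 360 | W₂..W₄: k=2: 0+114+10·3·19=684; k=3: 60+0+10·2·19=440 → min 440 | W₃..W₅: k=3: 0+114+3·2·3=132; k=4: 114+0+3·19·3=285 → min 132.
Length 4: W₁..W₄: k=1: 0+440+15·10·19=3290; k=2: 450+114+15·3·19=1419; k=3: 360+0+15·2·19=930 → min 930 | W₂..W₅: k=2: 0+132+10·3·3=222; k=3: 60+114+10·2·3=234; k=4: 440+0+10·19·3=1010 → min 222.
Length 5: W₁..W₅: k=1: 0+222+15·10·3=672; k=2: 450+132+15·3·3=717; k=3: 360+114+15·2·3=564; k=4: 930+0+15·19·3=1785 → min 564.
Optimal parenthesization: ((W₁ (W₂ W₃)) (W₄ W₅)) with cost 564.

564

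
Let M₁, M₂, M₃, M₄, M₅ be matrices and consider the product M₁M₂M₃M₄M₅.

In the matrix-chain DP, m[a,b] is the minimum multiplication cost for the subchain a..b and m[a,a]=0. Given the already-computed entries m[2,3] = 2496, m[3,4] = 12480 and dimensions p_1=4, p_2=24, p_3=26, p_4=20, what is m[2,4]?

4576

m[2,4] = min over k∈[2,3] of m[2,k]+m[k+1,4]+p_{1}·p_k·p_{4}.
k=2: 0 + 12480 + 4·24·20 = 14400; k=3: 2496 + 0 + 4·26·20 = 4576.
Minimum: 4576 at k=3.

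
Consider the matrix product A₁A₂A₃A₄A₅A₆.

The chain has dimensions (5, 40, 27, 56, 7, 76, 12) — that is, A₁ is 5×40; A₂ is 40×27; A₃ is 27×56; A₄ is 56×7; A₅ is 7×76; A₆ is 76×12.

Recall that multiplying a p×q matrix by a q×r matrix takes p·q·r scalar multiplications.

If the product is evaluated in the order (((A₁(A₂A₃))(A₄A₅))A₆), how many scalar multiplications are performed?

127312

(A₂A₃): 40×27 by 27×56 → 40×56, cost 40·27·56 = 60480
(A₁(A₂A₃)): 5×40 by 40×56 → 5×56, cost 5·40·56 = 11200; cumulative 71680
(A₄A₅): 56×7 by 7×76 → 56×76, cost 56·7·76 = 29792
((A₁(A₂A₃))(A₄A₅)): 5×56 by 56×76 → 5×76, cost 5·56·76 = 21280; cumulative 122752
(((A₁(A₂A₃))(A₄A₅))A₆): 5×76 by 76×12 → 5×12, cost 5·76·12 = 4560; cumulative 127312
Total: 127312 scalar multiplications.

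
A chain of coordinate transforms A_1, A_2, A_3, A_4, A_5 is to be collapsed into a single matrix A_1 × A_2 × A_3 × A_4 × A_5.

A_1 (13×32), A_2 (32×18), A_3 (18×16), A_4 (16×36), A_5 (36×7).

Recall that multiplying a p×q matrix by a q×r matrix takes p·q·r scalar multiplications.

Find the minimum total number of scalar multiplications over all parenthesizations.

Adjacent pairs: A_1A_2 = 13·32·18 = 7488; A_2A_3 = 32·18·16 = 9216; A_3A_4 = 18·16·36 = 10368; A_4A_5 = 16·36·7 = 4032.
Length 3: A_1..A_3: k=1: 0+9216+13·32·16=15872; k=2: 7488+0+13·18·16=11232 → min 11232 | A_2..A_4: k=2: 0+10368+32·18·36=31104; k=3: 9216+0+32·16·36=27648 → min 27648 | A_3..A_5: k=3: 0+4032+18·16·7=6048; k=4: 10368+0+18·36·7=14904 → min 6048.
Length 4: A_1..A_4: k=1: 0+27648+13·32·36=42624; k=2: 7488+10368+13·18·36=26280; k=3: 11232+0+13·16·36=18720 → min 18720 | A_2..A_5: k=2: 0+6048+32·18·7=10080; k=3: 9216+4032+32·16·7=16832; k=4: 27648+0+32·36·7=35712 → min 10080.
Length 5: A_1..A_5: k=1: 0+10080+13·32·7=12992; k=2: 7488+6048+13·18·7=15174; k=3: 11232+4032+13·16·7=16720; k=4: 18720+0+13·36·7=21996 → min 12992.
Optimal order: (A_1 × (A_2 × (A_3 × (A_4 × A_5)))) with cost 12992.

12992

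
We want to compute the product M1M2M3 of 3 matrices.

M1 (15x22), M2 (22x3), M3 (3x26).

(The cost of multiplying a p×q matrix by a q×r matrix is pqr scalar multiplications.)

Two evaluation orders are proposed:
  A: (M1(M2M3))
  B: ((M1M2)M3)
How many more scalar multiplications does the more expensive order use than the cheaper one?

8136

Order A = (M1(M2M3)): (M2M3): 22×3 by 3×26 → 22×26, cost 22·3·26 = 1716; (M1(M2M3)): 15×22 by 22×26 → 15×26, cost 15·22·26 = 8580; cumulative 10296. Total 10296.
Order B = ((M1M2)M3): (M1M2): 15×22 by 22×3 → 15×3, cost 15·22·3 = 990; ((M1M2)M3): 15×3 by 3×26 → 15×26, cost 15·3·26 = 1170; cumulative 2160. Total 2160.
Difference: |10296 − 2160| = 8136.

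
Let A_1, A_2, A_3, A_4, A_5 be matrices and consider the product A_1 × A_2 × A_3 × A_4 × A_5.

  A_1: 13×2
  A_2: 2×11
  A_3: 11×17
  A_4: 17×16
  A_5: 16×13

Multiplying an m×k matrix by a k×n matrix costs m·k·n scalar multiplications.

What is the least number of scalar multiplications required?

Adjacent pairs: A_1A_2 = 13·2·11 = 286; A_2A_3 = 2·11·17 = 374; A_3A_4 = 11·17·16 = 2992; A_4A_5 = 17·16·13 = 3536.
Length 3: A_1..A_3: k=1: 0+374+13·2·17=816; k=2: 286+0+13·11·17=2717 → min 816 | A_2..A_4: k=2: 0+2992+2·11·16=3344; k=3: 374+0+2·17·16=918 → min 918 | A_3..A_5: k=3: 0+3536+11·17·13=5967; k=4: 2992+0+11·16·13=5280 → min 5280.
Length 4: A_1..A_4: k=1: 0+918+13·2·16=1334; k=2: 286+2992+13·11·16=5566; k=3: 816+0+13·17·16=4352 → min 1334 | A_2..A_5: k=2: 0+5280+2·11·13=5566; k=3: 374+3536+2·17·13=4352; k=4: 918+0+2·16·13=1334 → min 1334.
Length 5: A_1..A_5: k=1: 0+1334+13·2·13=1672; k=2: 286+5280+13·11·13=7425; k=3: 816+3536+13·17·13=7225; k=4: 1334+0+13·16·13=4038 → min 1672.
Optimal order: (A_1 × (((A_2 × A_3) × A_4) × A_5)) with cost 1672.

1672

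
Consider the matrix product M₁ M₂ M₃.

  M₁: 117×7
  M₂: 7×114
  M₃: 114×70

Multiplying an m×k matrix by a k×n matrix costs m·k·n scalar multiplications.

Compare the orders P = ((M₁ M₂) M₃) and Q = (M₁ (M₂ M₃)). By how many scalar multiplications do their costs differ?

913836

Order P = ((M₁ M₂) M₃): (M₁ M₂): 117×7 by 7×114 → 117×114, cost 117·7·114 = 93366; ((M₁ M₂) M₃): 117×114 by 114×70 → 117×70, cost 117·114·70 = 933660; cumulative 1027026. Total 1027026.
Order Q = (M₁ (M₂ M₃)): (M₂ M₃): 7×114 by 114×70 → 7×70, cost 7·114·70 = 55860; (M₁ (M₂ M₃)): 117×7 by 7×70 → 117×70, cost 117·7·70 = 57330; cumulative 113190. Total 113190.
Difference: |1027026 − 113190| = 913836.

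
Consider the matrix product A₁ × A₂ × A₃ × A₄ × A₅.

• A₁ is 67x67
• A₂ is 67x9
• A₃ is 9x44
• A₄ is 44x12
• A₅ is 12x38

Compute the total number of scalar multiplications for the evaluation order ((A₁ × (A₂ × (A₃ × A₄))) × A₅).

96408

(A₃ × A₄): 9×44 by 44×12 → 9×12, cost 9·44·12 = 4752
(A₂ × (A₃ × A₄)): 67×9 by 9×12 → 67×12, cost 67·9·12 = 7236; cumulative 11988
(A₁ × (A₂ × (A₃ × A₄))): 67×67 by 67×12 → 67×12, cost 67·67·12 = 53868; cumulative 65856
((A₁ × (A₂ × (A₃ × A₄))) × A₅): 67×12 by 12×38 → 67×38, cost 67·12·38 = 30552; cumulative 96408
Total: 96408 scalar multiplications.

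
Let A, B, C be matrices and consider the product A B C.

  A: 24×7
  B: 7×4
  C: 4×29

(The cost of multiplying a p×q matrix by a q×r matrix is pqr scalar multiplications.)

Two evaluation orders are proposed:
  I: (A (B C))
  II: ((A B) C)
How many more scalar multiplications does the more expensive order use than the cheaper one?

2228

Order I = (A (B C)): (B C): 7×4 by 4×29 → 7×29, cost 7·4·29 = 812; (A (B C)): 24×7 by 7×29 → 24×29, cost 24·7·29 = 4872; cumulative 5684. Total 5684.
Order II = ((A B) C): (A B): 24×7 by 7×4 → 24×4, cost 24·7·4 = 672; ((A B) C): 24×4 by 4×29 → 24×29, cost 24·4·29 = 2784; cumulative 3456. Total 3456.
Difference: |5684 − 3456| = 2228.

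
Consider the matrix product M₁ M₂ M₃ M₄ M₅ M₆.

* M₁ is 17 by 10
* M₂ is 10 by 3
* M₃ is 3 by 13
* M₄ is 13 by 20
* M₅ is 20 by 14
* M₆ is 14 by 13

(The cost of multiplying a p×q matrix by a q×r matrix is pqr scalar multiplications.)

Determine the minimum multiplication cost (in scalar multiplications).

3339

Adjacent pairs: M₁M₂ = 17·10·3 = 510; M₂M₃ = 10·3·13 = 390; M₃M₄ = 3·13·20 = 780; M₄M₅ = 13·20·14 = 3640; M₅M₆ = 20·14·13 = 3640.
Length 3: M₁..M₃: k=1: 0+390+17·10·13=2600; k=2: 510+0+17·3·13=1173 → min 1173 | M₂..M₄: k=2: 0+780+10·3·20=1380; k=3: 390+0+10·13·20=2990 → min 1380 | M₃..M₅: k=3: 0+3640+3·13·14=4186; k=4: 780+0+3·20·14=1620 → min 1620 | M₄..M₆: k=4: 0+3640+13·20·13=7020; k=5: 3640+0+13·14·13=6006 → min 6006.
Length 4: M₁..M₄: k=1: 0+1380+17·10·20=4780; k=2: 510+780+17·3·20=2310; k=3: 1173+0+17·13·20=5593 → min 2310 | M₂..M₅: k=2: 0+1620+10·3·14=2040; k=3: 390+3640+10·13·14=5850; k=4: 1380+0+10·20·14=4180 → min 2040 | M₃..M₆: k=3: 0+6006+3·13·13=6513; k=4: 780+3640+3·20·13=5200; k=5: 1620+0+3·14·13=2166 → min 2166.
Length 5: M₁..M₅: k=1: 0+2040+17·10·14=4420; k=2: 510+1620+17·3·14=2844; k=3: 1173+3640+17·13·14=7907; k=4: 2310+0+17·20·14=7070 → min 2844 | M₂..M₆: k=2: 0+2166+10·3·13=2556; k=3: 390+6006+10·13·13=8086; k=4: 1380+3640+10·20·13=7620; k=5: 2040+0+10·14·13=3860 → min 2556.
Length 6: M₁..M₆: k=1: 0+2556+17·10·13=4766; k=2: 510+2166+17·3·13=3339; k=3: 1173+6006+17·13·13=10052; k=4: 2310+3640+17·20·13=10370; k=5: 2844+0+17·14·13=5938 → min 3339.
Optimal order: ((M₁ M₂) (((M₃ M₄) M₅) M₆)) with cost 3339.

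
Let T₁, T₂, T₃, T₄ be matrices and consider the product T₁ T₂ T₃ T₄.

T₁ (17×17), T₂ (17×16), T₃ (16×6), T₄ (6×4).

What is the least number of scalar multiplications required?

Adjacent pairs: T₁T₂ = 17·17·16 = 4624; T₂T₃ = 17·16·6 = 1632; T₃T₄ = 16·6·4 = 384.
Length 3: T₁..T₃: k=1: 0+1632+17·17·6=3366; k=2: 4624+0+17·16·6=6256 → min 3366 | T₂..T₄: k=2: 0+384+17·16·4=1472; k=3: 1632+0+17·6·4=2040 → min 1472.
Length 4: T₁..T₄: k=1: 0+1472+17·17·4=2628; k=2: 4624+384+17·16·4=6096; k=3: 3366+0+17·6·4=3774 → min 2628.
Optimal order: (T₁ (T₂ (T₃ T₄))) with cost 2628.

2628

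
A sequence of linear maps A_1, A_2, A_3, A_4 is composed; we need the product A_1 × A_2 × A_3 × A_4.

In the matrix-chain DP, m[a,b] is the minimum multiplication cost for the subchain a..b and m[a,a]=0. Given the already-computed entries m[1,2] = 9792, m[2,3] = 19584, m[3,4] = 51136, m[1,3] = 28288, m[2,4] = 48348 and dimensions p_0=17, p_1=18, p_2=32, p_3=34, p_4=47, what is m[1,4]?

m[1,4] = min over k∈[1,3] of m[1,k]+m[k+1,4]+p_{0}·p_k·p_{4}.
k=1: 0 + 48348 + 17·18·47 = 62730; k=2: 9792 + 51136 + 17·32·47 = 86496; k=3: 28288 + 0 + 17·34·47 = 55454.
Minimum: 55454 at k=3.

55454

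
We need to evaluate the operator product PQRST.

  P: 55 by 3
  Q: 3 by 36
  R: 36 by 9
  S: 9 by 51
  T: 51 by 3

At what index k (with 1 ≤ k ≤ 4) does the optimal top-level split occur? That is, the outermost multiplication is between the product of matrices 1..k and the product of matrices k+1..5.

1

Adjacent pairs: PQ = 55·3·36 = 5940; QR = 3·36·9 = 972; RS = 36·9·51 = 16524; ST = 9·51·3 = 1377.
Length 3: P..R: k=1: 0+972+55·3·9=2457; k=2: 5940+0+55·36·9=23760 → min 2457 | Q..S: k=2: 0+16524+3·36·51=22032; k=3: 972+0+3·9·51=2349 → min 2349 | R..T: k=3: 0+1377+36·9·3=2349; k=4: 16524+0+36·51·3=22032 → min 2349.
Length 4: P..S: k=1: 0+2349+55·3·51=10764; k=2: 5940+16524+55·36·51=123444; k=3: 2457+0+55·9·51=27702 → min 10764 | Q..T: k=2: 0+2349+3·36·3=2673; k=3: 972+1377+3·9·3=2430; k=4: 2349+0+3·51·3=2808 → min 2430.
Top-level splits: k=1: (P..P)·(Q..T) → 0+2430+55·3·3 = 2925; k=2: (P..Q)·(R..T) → 5940+2349+55·36·3 = 14229; k=3: (P..R)·(S..T) → 2457+1377+55·9·3 = 5319; k=4: (P..S)·(T..T) → 10764+0+55·51·3 = 19179.
Best split is after P, i.e. k = 1.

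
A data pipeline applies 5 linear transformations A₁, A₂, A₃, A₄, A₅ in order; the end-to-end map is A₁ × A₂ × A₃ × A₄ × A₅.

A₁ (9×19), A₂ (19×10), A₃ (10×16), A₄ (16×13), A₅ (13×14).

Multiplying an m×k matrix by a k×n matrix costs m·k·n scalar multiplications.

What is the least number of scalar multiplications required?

Adjacent pairs: A₁A₂ = 9·19·10 = 1710; A₂A₃ = 19·10·16 = 3040; A₃A₄ = 10·16·13 = 2080; A₄A₅ = 16·13·14 = 2912.
Length 3: A₁..A₃: k=1: 0+3040+9·19·16=5776; k=2: 1710+0+9·10·16=3150 → min 3150 | A₂..A₄: k=2: 0+2080+19·10·13=4550; k=3: 3040+0+19·16·13=6992 → min 4550 | A₃..A₅: k=3: 0+2912+10·16·14=5152; k=4: 2080+0+10·13·14=3900 → min 3900.
Length 4: A₁..A₄: k=1: 0+4550+9·19·13=6773; k=2: 1710+2080+9·10·13=4960; k=3: 3150+0+9·16·13=5022 → min 4960 | A₂..A₅: k=2: 0+3900+19·10·14=6560; k=3: 3040+2912+19·16·14=10208; k=4: 4550+0+19·13·14=8008 → min 6560.
Length 5: A₁..A₅: k=1: 0+6560+9·19·14=8954; k=2: 1710+3900+9·10·14=6870; k=3: 3150+2912+9·16·14=8078; k=4: 4960+0+9·13·14=6598 → min 6598.
Optimal order: (((A₁ × A₂) × (A₃ × A₄)) × A₅) with cost 6598.

6598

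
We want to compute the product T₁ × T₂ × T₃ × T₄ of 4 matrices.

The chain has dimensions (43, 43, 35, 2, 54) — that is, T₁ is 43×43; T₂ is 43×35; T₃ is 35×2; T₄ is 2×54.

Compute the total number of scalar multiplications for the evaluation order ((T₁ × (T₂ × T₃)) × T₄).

(T₂ × T₃): 43×35 by 35×2 → 43×2, cost 43·35·2 = 3010
(T₁ × (T₂ × T₃)): 43×43 by 43×2 → 43×2, cost 43·43·2 = 3698; cumulative 6708
((T₁ × (T₂ × T₃)) × T₄): 43×2 by 2×54 → 43×54, cost 43·2·54 = 4644; cumulative 11352
Total: 11352 scalar multiplications.

11352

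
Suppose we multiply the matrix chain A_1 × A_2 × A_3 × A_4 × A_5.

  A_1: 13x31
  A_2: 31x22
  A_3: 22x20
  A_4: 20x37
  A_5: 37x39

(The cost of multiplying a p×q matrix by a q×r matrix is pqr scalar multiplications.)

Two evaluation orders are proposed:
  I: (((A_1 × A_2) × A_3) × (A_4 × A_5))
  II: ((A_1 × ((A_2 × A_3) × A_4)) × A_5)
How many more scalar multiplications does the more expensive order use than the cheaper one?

Order I = (((A_1 × A_2) × A_3) × (A_4 × A_5)): (A_1 × A_2): 13×31 by 31×22 → 13×22, cost 13·31·22 = 8866; ((A_1 × A_2) × A_3): 13×22 by 22×20 → 13×20, cost 13·22·20 = 5720; cumulative 14586; (A_4 × A_5): 20×37 by 37×39 → 20×39, cost 20·37·39 = 28860; (((A_1 × A_2) × A_3) × (A_4 × A_5)): 13×20 by 20×39 → 13×39, cost 13·20·39 = 10140; cumulative 53586. Total 53586.
Order II = ((A_1 × ((A_2 × A_3) × A_4)) × A_5): (A_2 × A_3): 31×22 by 22×20 → 31×20, cost 31·22·20 = 13640; ((A_2 × A_3) × A_4): 31×20 by 20×37 → 31×37, cost 31·20·37 = 22940; cumulative 36580; (A_1 × ((A_2 × A_3) × A_4)): 13×31 by 31×37 → 13×37, cost 13·31·37 = 14911; cumulative 51491; ((A_1 × ((A_2 × A_3) × A_4)) × A_5): 13×37 by 37×39 → 13×39, cost 13·37·39 = 18759; cumulative 70250. Total 70250.
Difference: |53586 − 70250| = 16664.

16664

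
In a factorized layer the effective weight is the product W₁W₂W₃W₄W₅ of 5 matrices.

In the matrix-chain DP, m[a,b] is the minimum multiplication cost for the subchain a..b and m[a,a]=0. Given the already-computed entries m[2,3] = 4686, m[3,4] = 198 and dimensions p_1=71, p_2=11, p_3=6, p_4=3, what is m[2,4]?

m[2,4] = min over k∈[2,3] of m[2,k]+m[k+1,4]+p_{1}·p_k·p_{4}.
k=2: 0 + 198 + 71·11·3 = 2541; k=3: 4686 + 0 + 71·6·3 = 5964.
Minimum: 2541 at k=2.

2541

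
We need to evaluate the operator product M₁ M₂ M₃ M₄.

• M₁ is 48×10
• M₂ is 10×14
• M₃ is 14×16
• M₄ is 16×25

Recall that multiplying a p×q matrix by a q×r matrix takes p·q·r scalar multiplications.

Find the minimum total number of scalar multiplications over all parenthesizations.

18240

Adjacent pairs: M₁M₂ = 48·10·14 = 6720; M₂M₃ = 10·14·16 = 2240; M₃M₄ = 14·16·25 = 5600.
Length 3: M₁..M₃: k=1: 0+2240+48·10·16=9920; k=2: 6720+0+48·14·16=17472 → min 9920 | M₂..M₄: k=2: 0+5600+10·14·25=9100; k=3: 2240+0+10·16·25=6240 → min 6240.
Length 4: M₁..M₄: k=1: 0+6240+48·10·25=18240; k=2: 6720+5600+48·14·25=29120; k=3: 9920+0+48·16·25=29120 → min 18240.
Optimal order: (M₁ ((M₂ M₃) M₄)) with cost 18240.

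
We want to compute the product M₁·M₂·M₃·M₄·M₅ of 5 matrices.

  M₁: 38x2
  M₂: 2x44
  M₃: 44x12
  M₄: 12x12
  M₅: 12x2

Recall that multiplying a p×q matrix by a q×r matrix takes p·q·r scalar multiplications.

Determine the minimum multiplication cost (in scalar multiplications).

Adjacent pairs: M₁M₂ = 38·2·44 = 3344; M₂M₃ = 2·44·12 = 1056; M₃M₄ = 44·12·12 = 6336; M₄M₅ = 12·12·2 = 288.
Length 3: M₁..M₃: k=1: 0+1056+38·2·12=1968; k=2: 3344+0+38·44·12=23408 → min 1968 | M₂..M₄: k=2: 0+6336+2·44·12=7392; k=3: 1056+0+2·12·12=1344 → min 1344 | M₃..M₅: k=3: 0+288+44·12·2=1344; k=4: 6336+0+44·12·2=7392 → min 1344.
Length 4: M₁..M₄: k=1: 0+1344+38·2·12=2256; k=2: 3344+6336+38·44·12=29744; k=3: 1968+0+38·12·12=7440 → min 2256 | M₂..M₅: k=2: 0+1344+2·44·2=1520; k=3: 1056+288+2·12·2=1392; k=4: 1344+0+2·12·2=1392 → min 1392.
Length 5: M₁..M₅: k=1: 0+1392+38·2·2=1544; k=2: 3344+1344+38·44·2=8032; k=3: 1968+288+38·12·2=3168; k=4: 2256+0+38·12·2=3168 → min 1544.
Optimal order: (M₁·((M₂·M₃)·(M₄·M₅))) with cost 1544.

1544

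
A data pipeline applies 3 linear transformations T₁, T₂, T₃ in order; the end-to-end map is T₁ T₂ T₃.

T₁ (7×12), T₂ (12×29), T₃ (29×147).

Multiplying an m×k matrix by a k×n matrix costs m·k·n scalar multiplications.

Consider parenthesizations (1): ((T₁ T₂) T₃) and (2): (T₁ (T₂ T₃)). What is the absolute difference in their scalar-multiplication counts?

31227

Order (1) = ((T₁ T₂) T₃): (T₁ T₂): 7×12 by 12×29 → 7×29, cost 7·12·29 = 2436; ((T₁ T₂) T₃): 7×29 by 29×147 → 7×147, cost 7·29·147 = 29841; cumulative 32277. Total 32277.
Order (2) = (T₁ (T₂ T₃)): (T₂ T₃): 12×29 by 29×147 → 12×147, cost 12·29·147 = 51156; (T₁ (T₂ T₃)): 7×12 by 12×147 → 7×147, cost 7·12·147 = 12348; cumulative 63504. Total 63504.
Difference: |32277 − 63504| = 31227.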